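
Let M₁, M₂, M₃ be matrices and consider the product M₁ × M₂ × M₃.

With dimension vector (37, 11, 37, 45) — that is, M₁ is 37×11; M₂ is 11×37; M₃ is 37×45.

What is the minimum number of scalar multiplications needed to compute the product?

36630

Order (M₁ × (M₂ × M₃)): (M₂ × M₃): 11×37 by 37×45 → 11×45, cost 11·37·45 = 18315; (M₁ × (M₂ × M₃)): 37×11 by 11×45 → 37×45, cost 37·11·45 = 18315; cumulative 36630. Total 36630.
Order ((M₁ × M₂) × M₃): (M₁ × M₂): 37×11 by 11×37 → 37×37, cost 37·11·37 = 15059; ((M₁ × M₂) × M₃): 37×37 by 37×45 → 37×45, cost 37·37·45 = 61605; cumulative 76664. Total 76664.
Minimum: 36630.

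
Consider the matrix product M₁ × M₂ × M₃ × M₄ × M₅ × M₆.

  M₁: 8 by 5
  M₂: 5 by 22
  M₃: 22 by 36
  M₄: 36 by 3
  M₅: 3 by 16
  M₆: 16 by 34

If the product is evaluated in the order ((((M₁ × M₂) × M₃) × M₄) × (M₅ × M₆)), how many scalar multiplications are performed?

(M₁ × M₂): 8×5 by 5×22 → 8×22, cost 8·5·22 = 880
((M₁ × M₂) × M₃): 8×22 by 22×36 → 8×36, cost 8·22·36 = 6336; cumulative 7216
(((M₁ × M₂) × M₃) × M₄): 8×36 by 36×3 → 8×3, cost 8·36·3 = 864; cumulative 8080
(M₅ × M₆): 3×16 by 16×34 → 3×34, cost 3·16·34 = 1632
((((M₁ × M₂) × M₃) × M₄) × (M₅ × M₆)): 8×3 by 3×34 → 8×34, cost 8·3·34 = 816; cumulative 10528
Total: 10528 scalar multiplications.

10528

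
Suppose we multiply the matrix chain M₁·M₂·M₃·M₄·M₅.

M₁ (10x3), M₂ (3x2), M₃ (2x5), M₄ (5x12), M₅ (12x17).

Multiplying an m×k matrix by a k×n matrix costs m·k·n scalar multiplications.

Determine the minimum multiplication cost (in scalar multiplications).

928

Adjacent pairs: M₁M₂ = 10·3·2 = 60; M₂M₃ = 3·2·5 = 30; M₃M₄ = 2·5·12 = 120; M₄M₅ = 5·12·17 = 1020.
Length 3: M₁..M₃: k=1: 0+30+10·3·5=180; k=2: 60+0+10·2·5=160 → min 160 | M₂..M₄: k=2: 0+120+3·2·12=192; k=3: 30+0+3·5·12=210 → min 192 | M₃..M₅: k=3: 0+1020+2·5·17=1190; k=4: 120+0+2·12·17=528 → min 528.
Length 4: M₁..M₄: k=1: 0+192+10·3·12=552; k=2: 60+120+10·2·12=420; k=3: 160+0+10·5·12=760 → min 420 | M₂..M₅: k=2: 0+528+3·2·17=630; k=3: 30+1020+3·5·17=1305; k=4: 192+0+3·12·17=804 → min 630.
Length 5: M₁..M₅: k=1: 0+630+10·3·17=1140; k=2: 60+528+10·2·17=928; k=3: 160+1020+10·5·17=2030; k=4: 420+0+10·12·17=2460 → min 928.
Optimal order: ((M₁·M₂)·((M₃·M₄)·M₅)) with cost 928.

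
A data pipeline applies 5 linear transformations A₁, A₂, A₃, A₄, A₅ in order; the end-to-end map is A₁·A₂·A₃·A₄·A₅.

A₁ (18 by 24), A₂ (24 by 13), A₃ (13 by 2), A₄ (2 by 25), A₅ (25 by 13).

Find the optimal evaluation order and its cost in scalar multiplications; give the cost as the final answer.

2606

Adjacent pairs: A₁A₂ = 18·24·13 = 5616; A₂A₃ = 24·13·2 = 624; A₃A₄ = 13·2·25 = 650; A₄A₅ = 2·25·13 = 650.
Length 3: A₁..A₃: k=1: 0+624+18·24·2=1488; k=2: 5616+0+18·13·2=6084 → min 1488 | A₂..A₄: k=2: 0+650+24·13·25=8450; k=3: 624+0+24·2·25=1824 → min 1824 | A₃..A₅: k=3: 0+650+13·2·13=988; k=4: 650+0+13·25·13=4875 → min 988.
Length 4: A₁..A₄: k=1: 0+1824+18·24·25=12624; k=2: 5616+650+18·13·25=12116; k=3: 1488+0+18·2·25=2388 → min 2388 | A₂..A₅: k=2: 0+988+24·13·13=5044; k=3: 624+650+24·2·13=1898; k=4: 1824+0+24·25·13=9624 → min 1898.
Length 5: A₁..A₅: k=1: 0+1898+18·24·13=7514; k=2: 5616+988+18·13·13=9646; k=3: 1488+650+18·2·13=2606; k=4: 2388+0+18·25·13=8238 → min 2606.
Optimal parenthesization: ((A₁·(A₂·A₃))·(A₄·A₅)) with cost 2606.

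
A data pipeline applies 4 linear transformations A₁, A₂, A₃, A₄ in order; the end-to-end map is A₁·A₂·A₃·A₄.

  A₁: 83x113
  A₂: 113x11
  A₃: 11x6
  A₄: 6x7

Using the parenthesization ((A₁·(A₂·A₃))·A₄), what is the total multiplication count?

(A₂·A₃): 113×11 by 11×6 → 113×6, cost 113·11·6 = 7458
(A₁·(A₂·A₃)): 83×113 by 113×6 → 83×6, cost 83·113·6 = 56274; cumulative 63732
((A₁·(A₂·A₃))·A₄): 83×6 by 6×7 → 83×7, cost 83·6·7 = 3486; cumulative 67218
Total: 67218 scalar multiplications.

67218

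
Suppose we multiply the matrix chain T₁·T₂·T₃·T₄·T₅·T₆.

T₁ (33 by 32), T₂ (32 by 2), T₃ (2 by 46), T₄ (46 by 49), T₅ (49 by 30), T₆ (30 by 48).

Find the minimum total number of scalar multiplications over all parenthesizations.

Adjacent pairs: T₁T₂ = 33·32·2 = 2112; T₂T₃ = 32·2·46 = 2944; T₃T₄ = 2·46·49 = 4508; T₄T₅ = 46·49·30 = 67620; T₅T₆ = 49·30·48 = 70560.
Length 3: T₁..T₃: k=1: 0+2944+33·32·46=51520; k=2: 2112+0+33·2·46=5148 → min 5148 | T₂..T₄: k=2: 0+4508+32·2·49=7644; k=3: 2944+0+32·46·49=75072 → min 7644 | T₃..T₅: k=3: 0+67620+2·46·30=70380; k=4: 4508+0+2·49·30=7448 → min 7448 | T₄..T₆: k=4: 0+70560+46·49·48=178752; k=5: 67620+0+46·30·48=133860 → min 133860.
Length 4: T₁..T₄: k=1: 0+7644+33·32·49=59388; k=2: 2112+4508+33·2·49=9854; k=3: 5148+0+33·46·49=79530 → min 9854 | T₂..T₅: k=2: 0+7448+32·2·30=9368; k=3: 2944+67620+32·46·30=114724; k=4: 7644+0+32·49·30=54684 → min 9368 | T₃..T₆: k=3: 0+133860+2·46·48=138276; k=4: 4508+70560+2·49·48=79772; k=5: 7448+0+2·30·48=10328 → min 10328.
Length 5: T₁..T₅: k=1: 0+9368+33·32·30=41048; k=2: 2112+7448+33·2·30=11540; k=3: 5148+67620+33·46·30=118308; k=4: 9854+0+33·49·30=58364 → min 11540 | T₂..T₆: k=2: 0+10328+32·2·48=13400; k=3: 2944+133860+32·46·48=207460; k=4: 7644+70560+32·49·48=153468; k=5: 9368+0+32·30·48=55448 → min 13400.
Length 6: T₁..T₆: k=1: 0+13400+33·32·48=64088; k=2: 2112+10328+33·2·48=15608; k=3: 5148+133860+33·46·48=211872; k=4: 9854+70560+33·49·48=158030; k=5: 11540+0+33·30·48=59060 → min 15608.
Optimal order: ((T₁·T₂)·(((T₃·T₄)·T₅)·T₆)) with cost 15608.

15608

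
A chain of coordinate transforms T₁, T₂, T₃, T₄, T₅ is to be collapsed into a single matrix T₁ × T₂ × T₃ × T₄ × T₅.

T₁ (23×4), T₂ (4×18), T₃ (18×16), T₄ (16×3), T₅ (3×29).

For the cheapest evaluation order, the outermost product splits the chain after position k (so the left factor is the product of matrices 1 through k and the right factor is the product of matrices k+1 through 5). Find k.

Adjacent pairs: T₁T₂ = 23·4·18 = 1656; T₂T₃ = 4·18·16 = 1152; T₃T₄ = 18·16·3 = 864; T₄T₅ = 16·3·29 = 1392.
Length 3: T₁..T₃: k=1: 0+1152+23·4·16=2624; k=2: 1656+0+23·18·16=8280 → min 2624 | T₂..T₄: k=2: 0+864+4·18·3=1080; k=3: 1152+0+4·16·3=1344 → min 1080 | T₃..T₅: k=3: 0+1392+18·16·29=9744; k=4: 864+0+18·3·29=2430 → min 2430.
Length 4: T₁..T₄: k=1: 0+1080+23·4·3=1356; k=2: 1656+864+23·18·3=3762; k=3: 2624+0+23·16·3=3728 → min 1356 | T₂..T₅: k=2: 0+2430+4·18·29=4518; k=3: 1152+1392+4·16·29=4400; k=4: 1080+0+4·3·29=1428 → min 1428.
Top-level splits: k=1: (T₁..T₁)·(T₂..T₅) → 0+1428+23·4·29 = 4096; k=2: (T₁..T₂)·(T₃..T₅) → 1656+2430+23·18·29 = 16092; k=3: (T₁..T₃)·(T₄..T₅) → 2624+1392+23·16·29 = 14688; k=4: (T₁..T₄)·(T₅..T₅) → 1356+0+23·3·29 = 3357.
Best split is after T₄, i.e. k = 4.

4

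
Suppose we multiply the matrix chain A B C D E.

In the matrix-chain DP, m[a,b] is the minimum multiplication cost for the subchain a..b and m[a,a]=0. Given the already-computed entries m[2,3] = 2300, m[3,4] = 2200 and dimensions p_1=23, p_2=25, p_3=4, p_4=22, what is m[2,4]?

4324

m[2,4] = min over k∈[2,3] of m[2,k]+m[k+1,4]+p_{1}·p_k·p_{4}.
k=2: 0 + 2200 + 23·25·22 = 14850; k=3: 2300 + 0 + 23·4·22 = 4324.
Minimum: 4324 at k=3.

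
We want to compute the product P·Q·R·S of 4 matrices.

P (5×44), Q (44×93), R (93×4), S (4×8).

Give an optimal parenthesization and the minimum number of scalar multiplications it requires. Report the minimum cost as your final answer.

17408

Adjacent pairs: PQ = 5·44·93 = 20460; QR = 44·93·4 = 16368; RS = 93·4·8 = 2976.
Length 3: P..R: k=1: 0+16368+5·44·4=17248; k=2: 20460+0+5·93·4=22320 → min 17248 | Q..S: k=2: 0+2976+44·93·8=35712; k=3: 16368+0+44·4·8=17776 → min 17776.
Length 4: P..S: k=1: 0+17776+5·44·8=19536; k=2: 20460+2976+5·93·8=27156; k=3: 17248+0+5·4·8=17408 → min 17408.
Optimal parenthesization: ((P·(Q·R))·S) with cost 17408.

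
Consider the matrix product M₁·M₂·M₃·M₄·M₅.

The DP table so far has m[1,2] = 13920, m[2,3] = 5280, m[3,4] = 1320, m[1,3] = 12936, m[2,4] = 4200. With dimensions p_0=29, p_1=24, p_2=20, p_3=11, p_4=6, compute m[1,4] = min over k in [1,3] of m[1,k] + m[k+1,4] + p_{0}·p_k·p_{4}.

8376

m[1,4] = min over k∈[1,3] of m[1,k]+m[k+1,4]+p_{0}·p_k·p_{4}.
k=1: 0 + 4200 + 29·24·6 = 8376; k=2: 13920 + 1320 + 29·20·6 = 18720; k=3: 12936 + 0 + 29·11·6 = 14850.
Minimum: 8376 at k=1.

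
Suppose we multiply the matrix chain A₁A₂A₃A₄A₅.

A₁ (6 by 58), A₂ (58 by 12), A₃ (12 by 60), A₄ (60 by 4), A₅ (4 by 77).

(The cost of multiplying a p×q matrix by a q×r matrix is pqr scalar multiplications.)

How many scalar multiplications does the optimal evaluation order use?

Adjacent pairs: A₁A₂ = 6·58·12 = 4176; A₂A₃ = 58·12·60 = 41760; A₃A₄ = 12·60·4 = 2880; A₄A₅ = 60·4·77 = 18480.
Length 3: A₁..A₃: k=1: 0+41760+6·58·60=62640; k=2: 4176+0+6·12·60=8496 → min 8496 | A₂..A₄: k=2: 0+2880+58·12·4=5664; k=3: 41760+0+58·60·4=55680 → min 5664 | A₃..A₅: k=3: 0+18480+12·60·77=73920; k=4: 2880+0+12·4·77=6576 → min 6576.
Length 4: A₁..A₄: k=1: 0+5664+6·58·4=7056; k=2: 4176+2880+6·12·4=7344; k=3: 8496+0+6·60·4=9936 → min 7056 | A₂..A₅: k=2: 0+6576+58·12·77=60168; k=3: 41760+18480+58·60·77=328200; k=4: 5664+0+58·4·77=23528 → min 23528.
Length 5: A₁..A₅: k=1: 0+23528+6·58·77=50324; k=2: 4176+6576+6·12·77=16296; k=3: 8496+18480+6·60·77=54696; k=4: 7056+0+6·4·77=8904 → min 8904.
Optimal order: ((A₁(A₂(A₃A₄)))A₅) with cost 8904.

8904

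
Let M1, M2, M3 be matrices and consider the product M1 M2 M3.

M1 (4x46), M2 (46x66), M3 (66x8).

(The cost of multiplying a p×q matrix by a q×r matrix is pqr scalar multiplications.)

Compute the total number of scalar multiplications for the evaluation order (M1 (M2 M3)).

25760

(M2 M3): 46×66 by 66×8 → 46×8, cost 46·66·8 = 24288
(M1 (M2 M3)): 4×46 by 46×8 → 4×8, cost 4·46·8 = 1472; cumulative 25760
Total: 25760 scalar multiplications.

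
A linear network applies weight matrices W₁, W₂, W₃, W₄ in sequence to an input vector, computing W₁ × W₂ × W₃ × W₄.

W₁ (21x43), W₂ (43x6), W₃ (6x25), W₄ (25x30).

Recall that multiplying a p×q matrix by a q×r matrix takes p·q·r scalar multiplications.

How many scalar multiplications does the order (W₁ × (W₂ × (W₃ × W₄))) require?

39330

(W₃ × W₄): 6×25 by 25×30 → 6×30, cost 6·25·30 = 4500
(W₂ × (W₃ × W₄)): 43×6 by 6×30 → 43×30, cost 43·6·30 = 7740; cumulative 12240
(W₁ × (W₂ × (W₃ × W₄))): 21×43 by 43×30 → 21×30, cost 21·43·30 = 27090; cumulative 39330
Total: 39330 scalar multiplications.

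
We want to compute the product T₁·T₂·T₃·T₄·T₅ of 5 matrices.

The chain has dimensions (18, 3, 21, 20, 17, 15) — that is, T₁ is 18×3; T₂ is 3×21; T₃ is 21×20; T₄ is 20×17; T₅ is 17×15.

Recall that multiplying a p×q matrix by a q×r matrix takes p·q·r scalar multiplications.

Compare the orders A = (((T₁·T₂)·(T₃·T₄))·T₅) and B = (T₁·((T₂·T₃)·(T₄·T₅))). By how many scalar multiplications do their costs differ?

Order A = (((T₁·T₂)·(T₃·T₄))·T₅): (T₁·T₂): 18×3 by 3×21 → 18×21, cost 18·3·21 = 1134; (T₃·T₄): 21×20 by 20×17 → 21×17, cost 21·20·17 = 7140; ((T₁·T₂)·(T₃·T₄)): 18×21 by 21×17 → 18×17, cost 18·21·17 = 6426; cumulative 14700; (((T₁·T₂)·(T₃·T₄))·T₅): 18×17 by 17×15 → 18×15, cost 18·17·15 = 4590; cumulative 19290. Total 19290.
Order B = (T₁·((T₂·T₃)·(T₄·T₅))): (T₂·T₃): 3×21 by 21×20 → 3×20, cost 3·21·20 = 1260; (T₄·T₅): 20×17 by 17×15 → 20×15, cost 20·17·15 = 5100; ((T₂·T₃)·(T₄·T₅)): 3×20 by 20×15 → 3×15, cost 3·20·15 = 900; cumulative 7260; (T₁·((T₂·T₃)·(T₄·T₅))): 18×3 by 3×15 → 18×15, cost 18·3·15 = 810; cumulative 8070. Total 8070.
Difference: |19290 − 8070| = 11220.

11220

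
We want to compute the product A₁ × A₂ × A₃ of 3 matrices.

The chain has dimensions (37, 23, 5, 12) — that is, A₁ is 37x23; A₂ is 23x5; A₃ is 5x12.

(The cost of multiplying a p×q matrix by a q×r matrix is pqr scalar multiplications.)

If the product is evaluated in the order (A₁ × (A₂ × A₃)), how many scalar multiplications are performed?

11592

(A₂ × A₃): 23×5 by 5×12 → 23×12, cost 23·5·12 = 1380
(A₁ × (A₂ × A₃)): 37×23 by 23×12 → 37×12, cost 37·23·12 = 10212; cumulative 11592
Total: 11592 scalar multiplications.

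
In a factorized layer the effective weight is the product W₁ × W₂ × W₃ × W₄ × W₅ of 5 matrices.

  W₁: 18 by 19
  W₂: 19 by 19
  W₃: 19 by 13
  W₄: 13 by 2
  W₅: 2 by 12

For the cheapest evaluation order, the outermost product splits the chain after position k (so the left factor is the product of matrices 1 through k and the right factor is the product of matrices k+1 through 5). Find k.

4

Adjacent pairs: W₁W₂ = 18·19·19 = 6498; W₂W₃ = 19·19·13 = 4693; W₃W₄ = 19·13·2 = 494; W₄W₅ = 13·2·12 = 312.
Length 3: W₁..W₃: k=1: 0+4693+18·19·13=9139; k=2: 6498+0+18·19·13=10944 → min 9139 | W₂..W₄: k=2: 0+494+19·19·2=1216; k=3: 4693+0+19·13·2=5187 → min 1216 | W₃..W₅: k=3: 0+312+19·13·12=3276; k=4: 494+0+19·2·12=950 → min 950.
Length 4: W₁..W₄: k=1: 0+1216+18·19·2=1900; k=2: 6498+494+18·19·2=7676; k=3: 9139+0+18·13·2=9607 → min 1900 | W₂..W₅: k=2: 0+950+19·19·12=5282; k=3: 4693+312+19·13·12=7969; k=4: 1216+0+19·2·12=1672 → min 1672.
Top-level splits: k=1: (W₁..W₁)·(W₂..W₅) → 0+1672+18·19·12 = 5776; k=2: (W₁..W₂)·(W₃..W₅) → 6498+950+18·19·12 = 11552; k=3: (W₁..W₃)·(W₄..W₅) → 9139+312+18·13·12 = 12259; k=4: (W₁..W₄)·(W₅..W₅) → 1900+0+18·2·12 = 2332.
Best split is after W₄, i.e. k = 4.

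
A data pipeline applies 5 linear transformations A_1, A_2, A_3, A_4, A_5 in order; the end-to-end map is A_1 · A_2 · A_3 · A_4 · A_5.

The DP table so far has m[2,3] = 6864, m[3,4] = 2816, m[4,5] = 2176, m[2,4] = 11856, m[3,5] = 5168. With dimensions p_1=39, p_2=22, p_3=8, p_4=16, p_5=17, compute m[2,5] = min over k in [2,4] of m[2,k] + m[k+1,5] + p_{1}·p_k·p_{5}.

14344

m[2,5] = min over k∈[2,4] of m[2,k]+m[k+1,5]+p_{1}·p_k·p_{5}.
k=2: 0 + 5168 + 39·22·17 = 19754; k=3: 6864 + 2176 + 39·8·17 = 14344; k=4: 11856 + 0 + 39·16·17 = 22464.
Minimum: 14344 at k=3.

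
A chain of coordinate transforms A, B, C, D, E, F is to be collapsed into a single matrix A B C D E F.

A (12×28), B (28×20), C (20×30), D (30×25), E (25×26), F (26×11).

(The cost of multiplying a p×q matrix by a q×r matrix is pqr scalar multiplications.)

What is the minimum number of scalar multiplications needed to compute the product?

Adjacent pairs: AB = 12·28·20 = 6720; BC = 28·20·30 = 16800; CD = 20·30·25 = 15000; DE = 30·25·26 = 19500; EF = 25·26·11 = 7150.
Length 3: A..C: k=1: 0+16800+12·28·30=26880; k=2: 6720+0+12·20·30=13920 → min 13920 | B..D: k=2: 0+15000+28·20·25=29000; k=3: 16800+0+28·30·25=37800 → min 29000 | C..E: k=3: 0+19500+20·30·26=35100; k=4: 15000+0+20·25·26=28000 → min 28000 | D..F: k=4: 0+7150+30·25·11=15400; k=5: 19500+0+30·26·11=28080 → min 15400.
Length 4: A..D: k=1: 0+29000+12·28·25=37400; k=2: 6720+15000+12·20·25=27720; k=3: 13920+0+12·30·25=22920 → min 22920 | B..E: k=2: 0+28000+28·20·26=42560; k=3: 16800+19500+28·30·26=58140; k=4: 29000+0+28·25·26=47200 → min 42560 | C..F: k=3: 0+15400+20·30·11=22000; k=4: 15000+7150+20·25·11=27650; k=5: 28000+0+20·26·11=33720 → min 22000.
Length 5: A..E: k=1: 0+42560+12·28·26=51296; k=2: 6720+28000+12·20·26=40960; k=3: 13920+19500+12·30·26=42780; k=4: 22920+0+12·25·26=30720 → min 30720 | B..F: k=2: 0+22000+28·20·11=28160; k=3: 16800+15400+28·30·11=41440; k=4: 29000+7150+28·25·11=43850; k=5: 42560+0+28·26·11=50568 → min 28160.
Length 6: A..F: k=1: 0+28160+12·28·11=31856; k=2: 6720+22000+12·20·11=31360; k=3: 13920+15400+12·30·11=33280; k=4: 22920+7150+12·25·11=33370; k=5: 30720+0+12·26·11=34152 → min 31360.
Optimal order: ((A B) (C (D (E F)))) with cost 31360.

31360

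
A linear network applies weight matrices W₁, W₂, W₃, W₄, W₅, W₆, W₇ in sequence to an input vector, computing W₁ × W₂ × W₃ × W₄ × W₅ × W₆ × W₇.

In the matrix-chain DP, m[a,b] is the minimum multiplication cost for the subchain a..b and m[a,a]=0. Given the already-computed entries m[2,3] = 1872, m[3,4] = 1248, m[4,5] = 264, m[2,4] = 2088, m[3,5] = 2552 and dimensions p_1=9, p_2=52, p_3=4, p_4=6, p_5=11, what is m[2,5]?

2532

m[2,5] = min over k∈[2,4] of m[2,k]+m[k+1,5]+p_{1}·p_k·p_{5}.
k=2: 0 + 2552 + 9·52·11 = 7700; k=3: 1872 + 264 + 9·4·11 = 2532; k=4: 2088 + 0 + 9·6·11 = 2682.
Minimum: 2532 at k=3.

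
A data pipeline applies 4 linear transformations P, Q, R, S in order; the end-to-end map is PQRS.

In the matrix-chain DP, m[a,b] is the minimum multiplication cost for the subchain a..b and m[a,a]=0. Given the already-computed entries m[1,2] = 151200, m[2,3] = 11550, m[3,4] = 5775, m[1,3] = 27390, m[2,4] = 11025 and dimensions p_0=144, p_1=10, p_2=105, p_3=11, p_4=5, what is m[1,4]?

m[1,4] = min over k∈[1,3] of m[1,k]+m[k+1,4]+p_{0}·p_k·p_{4}.
k=1: 0 + 11025 + 144·10·5 = 18225; k=2: 151200 + 5775 + 144·105·5 = 232575; k=3: 27390 + 0 + 144·11·5 = 35310.
Minimum: 18225 at k=1.

18225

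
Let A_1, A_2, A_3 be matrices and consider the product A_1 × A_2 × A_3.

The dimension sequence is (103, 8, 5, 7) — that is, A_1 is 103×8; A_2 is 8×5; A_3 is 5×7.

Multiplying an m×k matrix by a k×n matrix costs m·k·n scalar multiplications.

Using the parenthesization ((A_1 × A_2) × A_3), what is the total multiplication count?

(A_1 × A_2): 103×8 by 8×5 → 103×5, cost 103·8·5 = 4120
((A_1 × A_2) × A_3): 103×5 by 5×7 → 103×7, cost 103·5·7 = 3605; cumulative 7725
Total: 7725 scalar multiplications.

7725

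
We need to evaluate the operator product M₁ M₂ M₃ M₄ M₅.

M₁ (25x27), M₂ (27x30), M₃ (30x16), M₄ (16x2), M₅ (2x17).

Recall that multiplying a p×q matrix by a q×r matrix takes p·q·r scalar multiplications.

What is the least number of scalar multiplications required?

Adjacent pairs: M₁M₂ = 25·27·30 = 20250; M₂M₃ = 27·30·16 = 12960; M₃M₄ = 30·16·2 = 960; M₄M₅ = 16·2·17 = 544.
Length 3: M₁..M₃: k=1: 0+12960+25·27·16=23760; k=2: 20250+0+25·30·16=32250 → min 23760 | M₂..M₄: k=2: 0+960+27·30·2=2580; k=3: 12960+0+27·16·2=13824 → min 2580 | M₃..M₅: k=3: 0+544+30·16·17=8704; k=4: 960+0+30·2·17=1980 → min 1980.
Length 4: M₁..M₄: k=1: 0+2580+25·27·2=3930; k=2: 20250+960+25·30·2=22710; k=3: 23760+0+25·16·2=24560 → min 3930 | M₂..M₅: k=2: 0+1980+27·30·17=15750; k=3: 12960+544+27·16·17=20848; k=4: 2580+0+27·2·17=3498 → min 3498.
Length 5: M₁..M₅: k=1: 0+3498+25·27·17=14973; k=2: 20250+1980+25·30·17=34980; k=3: 23760+544+25·16·17=31104; k=4: 3930+0+25·2·17=4780 → min 4780.
Optimal order: ((M₁ (M₂ (M₃ M₄))) M₅) with cost 4780.

4780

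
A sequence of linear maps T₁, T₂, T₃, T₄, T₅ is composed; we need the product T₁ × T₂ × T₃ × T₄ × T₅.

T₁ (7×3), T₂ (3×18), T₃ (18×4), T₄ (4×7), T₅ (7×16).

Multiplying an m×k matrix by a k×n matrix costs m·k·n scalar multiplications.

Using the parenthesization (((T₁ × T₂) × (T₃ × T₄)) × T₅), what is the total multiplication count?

(T₁ × T₂): 7×3 by 3×18 → 7×18, cost 7·3·18 = 378
(T₃ × T₄): 18×4 by 4×7 → 18×7, cost 18·4·7 = 504
((T₁ × T₂) × (T₃ × T₄)): 7×18 by 18×7 → 7×7, cost 7·18·7 = 882; cumulative 1764
(((T₁ × T₂) × (T₃ × T₄)) × T₅): 7×7 by 7×16 → 7×16, cost 7·7·16 = 784; cumulative 2548
Total: 2548 scalar multiplications.

2548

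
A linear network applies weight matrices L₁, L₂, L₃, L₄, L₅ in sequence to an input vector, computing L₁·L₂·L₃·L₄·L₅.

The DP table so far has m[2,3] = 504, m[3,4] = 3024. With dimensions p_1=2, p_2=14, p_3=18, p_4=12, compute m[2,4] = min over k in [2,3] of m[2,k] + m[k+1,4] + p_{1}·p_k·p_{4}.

936

m[2,4] = min over k∈[2,3] of m[2,k]+m[k+1,4]+p_{1}·p_k·p_{4}.
k=2: 0 + 3024 + 2·14·12 = 3360; k=3: 504 + 0 + 2·18·12 = 936.
Minimum: 936 at k=3.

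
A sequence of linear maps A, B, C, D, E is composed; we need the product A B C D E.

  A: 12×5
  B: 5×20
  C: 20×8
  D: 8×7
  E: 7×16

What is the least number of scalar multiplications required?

2600

Adjacent pairs: AB = 12·5·20 = 1200; BC = 5·20·8 = 800; CD = 20·8·7 = 1120; DE = 8·7·16 = 896.
Length 3: A..C: k=1: 0+800+12·5·8=1280; k=2: 1200+0+12·20·8=3120 → min 1280 | B..D: k=2: 0+1120+5·20·7=1820; k=3: 800+0+5·8·7=1080 → min 1080 | C..E: k=3: 0+896+20·8·16=3456; k=4: 1120+0+20·7·16=3360 → min 3360.
Length 4: A..D: k=1: 0+1080+12·5·7=1500; k=2: 1200+1120+12·20·7=4000; k=3: 1280+0+12·8·7=1952 → min 1500 | B..E: k=2: 0+3360+5·20·16=4960; k=3: 800+896+5·8·16=2336; k=4: 1080+0+5·7·16=1640 → min 1640.
Length 5: A..E: k=1: 0+1640+12·5·16=2600; k=2: 1200+3360+12·20·16=8400; k=3: 1280+896+12·8·16=3712; k=4: 1500+0+12·7·16=2844 → min 2600.
Optimal order: (A (((B C) D) E)) with cost 2600.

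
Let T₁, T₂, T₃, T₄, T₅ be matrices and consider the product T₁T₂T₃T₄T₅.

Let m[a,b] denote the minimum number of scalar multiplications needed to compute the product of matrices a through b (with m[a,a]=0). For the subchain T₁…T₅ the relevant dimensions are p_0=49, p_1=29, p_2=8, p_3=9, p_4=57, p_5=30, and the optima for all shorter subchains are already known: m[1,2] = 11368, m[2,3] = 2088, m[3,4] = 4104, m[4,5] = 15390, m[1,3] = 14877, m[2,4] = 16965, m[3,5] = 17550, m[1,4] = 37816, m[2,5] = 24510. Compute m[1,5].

40678

m[1,5] = min over k∈[1,4] of m[1,k]+m[k+1,5]+p_{0}·p_k·p_{5}.
k=1: 0 + 24510 + 49·29·30 = 67140; k=2: 11368 + 17550 + 49·8·30 = 40678; k=3: 14877 + 15390 + 49·9·30 = 43497; k=4: 37816 + 0 + 49·57·30 = 121606.
Minimum: 40678 at k=2.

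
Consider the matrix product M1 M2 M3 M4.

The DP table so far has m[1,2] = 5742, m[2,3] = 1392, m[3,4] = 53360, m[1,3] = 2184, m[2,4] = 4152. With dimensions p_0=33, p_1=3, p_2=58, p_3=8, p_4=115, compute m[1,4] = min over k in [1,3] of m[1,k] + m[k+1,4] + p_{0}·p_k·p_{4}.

15537

m[1,4] = min over k∈[1,3] of m[1,k]+m[k+1,4]+p_{0}·p_k·p_{4}.
k=1: 0 + 4152 + 33·3·115 = 15537; k=2: 5742 + 53360 + 33·58·115 = 279212; k=3: 2184 + 0 + 33·8·115 = 32544.
Minimum: 15537 at k=1.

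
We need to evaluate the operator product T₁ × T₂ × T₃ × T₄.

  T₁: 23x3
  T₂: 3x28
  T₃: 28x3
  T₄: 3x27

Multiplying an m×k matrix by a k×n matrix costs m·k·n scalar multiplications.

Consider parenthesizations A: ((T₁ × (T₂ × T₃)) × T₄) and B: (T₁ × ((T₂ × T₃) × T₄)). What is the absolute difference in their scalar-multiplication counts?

Order A = ((T₁ × (T₂ × T₃)) × T₄): (T₂ × T₃): 3×28 by 28×3 → 3×3, cost 3·28·3 = 252; (T₁ × (T₂ × T₃)): 23×3 by 3×3 → 23×3, cost 23·3·3 = 207; cumulative 459; ((T₁ × (T₂ × T₃)) × T₄): 23×3 by 3×27 → 23×27, cost 23·3·27 = 1863; cumulative 2322. Total 2322.
Order B = (T₁ × ((T₂ × T₃) × T₄)): (T₂ × T₃): 3×28 by 28×3 → 3×3, cost 3·28·3 = 252; ((T₂ × T₃) × T₄): 3×3 by 3×27 → 3×27, cost 3·3·27 = 243; cumulative 495; (T₁ × ((T₂ × T₃) × T₄)): 23×3 by 3×27 → 23×27, cost 23·3·27 = 1863; cumulative 2358. Total 2358.
Difference: |2322 − 2358| = 36.

36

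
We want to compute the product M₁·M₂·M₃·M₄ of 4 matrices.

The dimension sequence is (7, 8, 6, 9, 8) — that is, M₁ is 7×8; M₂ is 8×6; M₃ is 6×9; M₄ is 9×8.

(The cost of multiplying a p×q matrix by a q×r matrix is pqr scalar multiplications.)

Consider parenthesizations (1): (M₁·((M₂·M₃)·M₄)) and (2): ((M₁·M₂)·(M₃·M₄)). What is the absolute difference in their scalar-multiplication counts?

352

Order (1) = (M₁·((M₂·M₃)·M₄)): (M₂·M₃): 8×6 by 6×9 → 8×9, cost 8·6·9 = 432; ((M₂·M₃)·M₄): 8×9 by 9×8 → 8×8, cost 8·9·8 = 576; cumulative 1008; (M₁·((M₂·M₃)·M₄)): 7×8 by 8×8 → 7×8, cost 7·8·8 = 448; cumulative 1456. Total 1456.
Order (2) = ((M₁·M₂)·(M₃·M₄)): (M₁·M₂): 7×8 by 8×6 → 7×6, cost 7·8·6 = 336; (M₃·M₄): 6×9 by 9×8 → 6×8, cost 6·9·8 = 432; ((M₁·M₂)·(M₃·M₄)): 7×6 by 6×8 → 7×8, cost 7·6·8 = 336; cumulative 1104. Total 1104.
Difference: |1456 − 1104| = 352.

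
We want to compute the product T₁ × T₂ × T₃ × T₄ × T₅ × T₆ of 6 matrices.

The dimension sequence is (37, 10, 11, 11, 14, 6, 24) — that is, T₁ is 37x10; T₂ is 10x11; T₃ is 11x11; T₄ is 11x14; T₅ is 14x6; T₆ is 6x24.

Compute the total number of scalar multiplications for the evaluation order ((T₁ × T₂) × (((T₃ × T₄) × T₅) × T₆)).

(T₁ × T₂): 37×10 by 10×11 → 37×11, cost 37·10·11 = 4070
(T₃ × T₄): 11×11 by 11×14 → 11×14, cost 11·11·14 = 1694
((T₃ × T₄) × T₅): 11×14 by 14×6 → 11×6, cost 11·14·6 = 924; cumulative 2618
(((T₃ × T₄) × T₅) × T₆): 11×6 by 6×24 → 11×24, cost 11·6·24 = 1584; cumulative 4202
((T₁ × T₂) × (((T₃ × T₄) × T₅) × T₆)): 37×11 by 11×24 → 37×24, cost 37·11·24 = 9768; cumulative 18040
Total: 18040 scalar multiplications.

18040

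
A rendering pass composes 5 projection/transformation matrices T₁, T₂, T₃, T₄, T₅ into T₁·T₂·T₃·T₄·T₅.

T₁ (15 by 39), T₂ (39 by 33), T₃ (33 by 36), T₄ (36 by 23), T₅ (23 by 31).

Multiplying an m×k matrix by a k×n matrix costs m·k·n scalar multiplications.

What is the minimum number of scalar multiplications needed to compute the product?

Adjacent pairs: T₁T₂ = 15·39·33 = 19305; T₂T₃ = 39·33·36 = 46332; T₃T₄ = 33·36·23 = 27324; T₄T₅ = 36·23·31 = 25668.
Length 3: T₁..T₃: k=1: 0+46332+15·39·36=67392; k=2: 19305+0+15·33·36=37125 → min 37125 | T₂..T₄: k=2: 0+27324+39·33·23=56925; k=3: 46332+0+39·36·23=78624 → min 56925 | T₃..T₅: k=3: 0+25668+33·36·31=62496; k=4: 27324+0+33·23·31=50853 → min 50853.
Length 4: T₁..T₄: k=1: 0+56925+15·39·23=70380; k=2: 19305+27324+15·33·23=58014; k=3: 37125+0+15·36·23=49545 → min 49545 | T₂..T₅: k=2: 0+50853+39·33·31=90750; k=3: 46332+25668+39·36·31=115524; k=4: 56925+0+39·23·31=84732 → min 84732.
Length 5: T₁..T₅: k=1: 0+84732+15·39·31=102867; k=2: 19305+50853+15·33·31=85503; k=3: 37125+25668+15·36·31=79533; k=4: 49545+0+15·23·31=60240 → min 60240.
Optimal order: ((((T₁·T₂)·T₃)·T₄)·T₅) with cost 60240.

60240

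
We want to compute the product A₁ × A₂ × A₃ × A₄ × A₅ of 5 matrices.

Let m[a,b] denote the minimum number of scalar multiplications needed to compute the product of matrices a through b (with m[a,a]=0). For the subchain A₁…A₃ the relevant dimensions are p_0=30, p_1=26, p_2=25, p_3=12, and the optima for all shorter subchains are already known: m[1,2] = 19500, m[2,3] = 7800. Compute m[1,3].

17160

m[1,3] = min over k∈[1,2] of m[1,k]+m[k+1,3]+p_{0}·p_k·p_{3}.
k=1: 0 + 7800 + 30·26·12 = 17160; k=2: 19500 + 0 + 30·25·12 = 28500.
Minimum: 17160 at k=1.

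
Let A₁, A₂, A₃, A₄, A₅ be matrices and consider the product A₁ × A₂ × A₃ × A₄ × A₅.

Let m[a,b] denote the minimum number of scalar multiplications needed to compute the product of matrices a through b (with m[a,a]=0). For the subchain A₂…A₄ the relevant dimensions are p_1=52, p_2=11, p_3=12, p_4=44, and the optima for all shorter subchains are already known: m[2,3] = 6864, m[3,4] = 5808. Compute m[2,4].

30976

m[2,4] = min over k∈[2,3] of m[2,k]+m[k+1,4]+p_{1}·p_k·p_{4}.
k=2: 0 + 5808 + 52·11·44 = 30976; k=3: 6864 + 0 + 52·12·44 = 34320.
Minimum: 30976 at k=2.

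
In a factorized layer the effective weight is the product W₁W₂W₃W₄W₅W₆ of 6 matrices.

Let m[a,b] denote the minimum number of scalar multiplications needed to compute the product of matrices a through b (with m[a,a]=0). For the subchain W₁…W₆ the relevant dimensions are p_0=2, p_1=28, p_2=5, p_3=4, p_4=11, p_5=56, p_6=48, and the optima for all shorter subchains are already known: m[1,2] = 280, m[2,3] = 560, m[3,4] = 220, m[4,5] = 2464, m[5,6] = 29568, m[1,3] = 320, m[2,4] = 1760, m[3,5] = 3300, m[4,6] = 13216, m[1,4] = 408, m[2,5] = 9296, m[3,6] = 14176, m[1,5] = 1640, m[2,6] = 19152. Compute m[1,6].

7016

m[1,6] = min over k∈[1,5] of m[1,k]+m[k+1,6]+p_{0}·p_k·p_{6}.
k=1: 0 + 19152 + 2·28·48 = 21840; k=2: 280 + 14176 + 2·5·48 = 14936; k=3: 320 + 13216 + 2·4·48 = 13920; k=4: 408 + 29568 + 2·11·48 = 31032; k=5: 1640 + 0 + 2·56·48 = 7016.
Minimum: 7016 at k=5.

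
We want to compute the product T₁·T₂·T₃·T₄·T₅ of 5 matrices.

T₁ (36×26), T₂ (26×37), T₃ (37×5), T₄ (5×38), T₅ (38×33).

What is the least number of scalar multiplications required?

Adjacent pairs: T₁T₂ = 36·26·37 = 34632; T₂T₃ = 26·37·5 = 4810; T₃T₄ = 37·5·38 = 7030; T₄T₅ = 5·38·33 = 6270.
Length 3: T₁..T₃: k=1: 0+4810+36·26·5=9490; k=2: 34632+0+36·37·5=41292 → min 9490 | T₂..T₄: k=2: 0+7030+26·37·38=43586; k=3: 4810+0+26·5·38=9750 → min 9750 | T₃..T₅: k=3: 0+6270+37·5·33=12375; k=4: 7030+0+37·38·33=53428 → min 12375.
Length 4: T₁..T₄: k=1: 0+9750+36·26·38=45318; k=2: 34632+7030+36·37·38=92278; k=3: 9490+0+36·5·38=16330 → min 16330 | T₂..T₅: k=2: 0+12375+26·37·33=44121; k=3: 4810+6270+26·5·33=15370; k=4: 9750+0+26·38·33=42354 → min 15370.
Length 5: T₁..T₅: k=1: 0+15370+36·26·33=46258; k=2: 34632+12375+36·37·33=90963; k=3: 9490+6270+36·5·33=21700; k=4: 16330+0+36·38·33=61474 → min 21700.
Optimal order: ((T₁·(T₂·T₃))·(T₄·T₅)) with cost 21700.

21700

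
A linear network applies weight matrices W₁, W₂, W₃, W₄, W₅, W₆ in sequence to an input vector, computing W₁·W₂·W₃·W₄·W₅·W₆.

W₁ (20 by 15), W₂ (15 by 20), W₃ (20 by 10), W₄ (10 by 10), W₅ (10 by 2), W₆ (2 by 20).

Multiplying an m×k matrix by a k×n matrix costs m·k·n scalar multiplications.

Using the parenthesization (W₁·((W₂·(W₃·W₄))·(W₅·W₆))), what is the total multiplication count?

14400

(W₃·W₄): 20×10 by 10×10 → 20×10, cost 20·10·10 = 2000
(W₂·(W₃·W₄)): 15×20 by 20×10 → 15×10, cost 15·20·10 = 3000; cumulative 5000
(W₅·W₆): 10×2 by 2×20 → 10×20, cost 10·2·20 = 400
((W₂·(W₃·W₄))·(W₅·W₆)): 15×10 by 10×20 → 15×20, cost 15·10·20 = 3000; cumulative 8400
(W₁·((W₂·(W₃·W₄))·(W₅·W₆))): 20×15 by 15×20 → 20×20, cost 20·15·20 = 6000; cumulative 14400
Total: 14400 scalar multiplications.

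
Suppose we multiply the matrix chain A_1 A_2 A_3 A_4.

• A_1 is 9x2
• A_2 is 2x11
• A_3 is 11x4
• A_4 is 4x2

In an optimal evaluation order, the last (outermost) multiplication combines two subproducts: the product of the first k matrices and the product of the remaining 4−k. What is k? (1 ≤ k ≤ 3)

1

Adjacent pairs: A_1A_2 = 9·2·11 = 198; A_2A_3 = 2·11·4 = 88; A_3A_4 = 11·4·2 = 88.
Length 3: A_1..A_3: k=1: 0+88+9·2·4=160; k=2: 198+0+9·11·4=594 → min 160 | A_2..A_4: k=2: 0+88+2·11·2=132; k=3: 88+0+2·4·2=104 → min 104.
Top-level splits: k=1: (A_1..A_1)·(A_2..A_4) → 0+104+9·2·2 = 140; k=2: (A_1..A_2)·(A_3..A_4) → 198+88+9·11·2 = 484; k=3: (A_1..A_3)·(A_4..A_4) → 160+0+9·4·2 = 232.
Best split is after A_1, i.e. k = 1.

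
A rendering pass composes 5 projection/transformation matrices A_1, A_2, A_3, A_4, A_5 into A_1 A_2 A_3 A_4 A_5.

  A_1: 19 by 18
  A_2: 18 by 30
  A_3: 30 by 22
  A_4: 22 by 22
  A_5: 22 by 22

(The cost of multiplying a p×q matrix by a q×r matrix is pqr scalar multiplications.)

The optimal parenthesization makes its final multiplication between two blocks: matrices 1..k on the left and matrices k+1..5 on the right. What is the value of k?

1

Adjacent pairs: A_1A_2 = 19·18·30 = 10260; A_2A_3 = 18·30·22 = 11880; A_3A_4 = 30·22·22 = 14520; A_4A_5 = 22·22·22 = 10648.
Length 3: A_1..A_3: k=1: 0+11880+19·18·22=19404; k=2: 10260+0+19·30·22=22800 → min 19404 | A_2..A_4: k=2: 0+14520+18·30·22=26400; k=3: 11880+0+18·22·22=20592 → min 20592 | A_3..A_5: k=3: 0+10648+30·22·22=25168; k=4: 14520+0+30·22·22=29040 → min 25168.
Length 4: A_1..A_4: k=1: 0+20592+19·18·22=28116; k=2: 10260+14520+19·30·22=37320; k=3: 19404+0+19·22·22=28600 → min 28116 | A_2..A_5: k=2: 0+25168+18·30·22=37048; k=3: 11880+10648+18·22·22=31240; k=4: 20592+0+18·22·22=29304 → min 29304.
Top-level splits: k=1: (A_1..A_1)·(A_2..A_5) → 0+29304+19·18·22 = 36828; k=2: (A_1..A_2)·(A_3..A_5) → 10260+25168+19·30·22 = 47968; k=3: (A_1..A_3)·(A_4..A_5) → 19404+10648+19·22·22 = 39248; k=4: (A_1..A_4)·(A_5..A_5) → 28116+0+19·22·22 = 37312.
Best split is after A_1, i.e. k = 1.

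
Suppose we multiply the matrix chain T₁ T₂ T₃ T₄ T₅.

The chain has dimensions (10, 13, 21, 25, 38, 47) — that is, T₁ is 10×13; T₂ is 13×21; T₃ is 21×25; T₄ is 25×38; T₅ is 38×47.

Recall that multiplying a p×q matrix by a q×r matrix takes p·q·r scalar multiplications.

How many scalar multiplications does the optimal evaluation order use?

Adjacent pairs: T₁T₂ = 10·13·21 = 2730; T₂T₃ = 13·21·25 = 6825; T₃T₄ = 21·25·38 = 19950; T₄T₅ = 25·38·47 = 44650.
Length 3: T₁..T₃: k=1: 0+6825+10·13·25=10075; k=2: 2730+0+10·21·25=7980 → min 7980 | T₂..T₄: k=2: 0+19950+13·21·38=30324; k=3: 6825+0+13·25·38=19175 → min 19175 | T₃..T₅: k=3: 0+44650+21·25·47=69325; k=4: 19950+0+21·38·47=57456 → min 57456.
Length 4: T₁..T₄: k=1: 0+19175+10·13·38=24115; k=2: 2730+19950+10·21·38=30660; k=3: 7980+0+10·25·38=17480 → min 17480 | T₂..T₅: k=2: 0+57456+13·21·47=70287; k=3: 6825+44650+13·25·47=66750; k=4: 19175+0+13·38·47=42393 → min 42393.
Length 5: T₁..T₅: k=1: 0+42393+10·13·47=48503; k=2: 2730+57456+10·21·47=70056; k=3: 7980+44650+10·25·47=64380; k=4: 17480+0+10·38·47=35340 → min 35340.
Optimal order: ((((T₁ T₂) T₃) T₄) T₅) with cost 35340.

35340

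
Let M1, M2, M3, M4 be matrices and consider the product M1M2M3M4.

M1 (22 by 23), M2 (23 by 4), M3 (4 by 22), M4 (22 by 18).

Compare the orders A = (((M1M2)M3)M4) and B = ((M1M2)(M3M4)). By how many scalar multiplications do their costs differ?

Order A = (((M1M2)M3)M4): (M1M2): 22×23 by 23×4 → 22×4, cost 22·23·4 = 2024; ((M1M2)M3): 22×4 by 4×22 → 22×22, cost 22·4·22 = 1936; cumulative 3960; (((M1M2)M3)M4): 22×22 by 22×18 → 22×18, cost 22·22·18 = 8712; cumulative 12672. Total 12672.
Order B = ((M1M2)(M3M4)): (M1M2): 22×23 by 23×4 → 22×4, cost 22·23·4 = 2024; (M3M4): 4×22 by 22×18 → 4×18, cost 4·22·18 = 1584; ((M1M2)(M3M4)): 22×4 by 4×18 → 22×18, cost 22·4·18 = 1584; cumulative 5192. Total 5192.
Difference: |12672 − 5192| = 7480.

7480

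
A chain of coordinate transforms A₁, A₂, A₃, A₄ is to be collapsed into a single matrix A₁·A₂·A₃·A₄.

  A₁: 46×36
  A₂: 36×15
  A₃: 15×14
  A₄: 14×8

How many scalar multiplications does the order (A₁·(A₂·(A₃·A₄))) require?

(A₃·A₄): 15×14 by 14×8 → 15×8, cost 15·14·8 = 1680
(A₂·(A₃·A₄)): 36×15 by 15×8 → 36×8, cost 36·15·8 = 4320; cumulative 6000
(A₁·(A₂·(A₃·A₄))): 46×36 by 36×8 → 46×8, cost 46·36·8 = 13248; cumulative 19248
Total: 19248 scalar multiplications.

19248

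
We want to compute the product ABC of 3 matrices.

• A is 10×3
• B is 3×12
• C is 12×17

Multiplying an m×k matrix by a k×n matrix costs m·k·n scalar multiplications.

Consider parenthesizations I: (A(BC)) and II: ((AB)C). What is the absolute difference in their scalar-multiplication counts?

1278

Order I = (A(BC)): (BC): 3×12 by 12×17 → 3×17, cost 3·12·17 = 612; (A(BC)): 10×3 by 3×17 → 10×17, cost 10·3·17 = 510; cumulative 1122. Total 1122.
Order II = ((AB)C): (AB): 10×3 by 3×12 → 10×12, cost 10·3·12 = 360; ((AB)C): 10×12 by 12×17 → 10×17, cost 10·12·17 = 2040; cumulative 2400. Total 2400.
Difference: |1122 − 2400| = 1278.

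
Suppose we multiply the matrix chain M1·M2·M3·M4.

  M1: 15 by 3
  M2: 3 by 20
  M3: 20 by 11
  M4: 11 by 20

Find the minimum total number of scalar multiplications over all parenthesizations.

2220

Adjacent pairs: M1M2 = 15·3·20 = 900; M2M3 = 3·20·11 = 660; M3M4 = 20·11·20 = 4400.
Length 3: M1..M3: k=1: 0+660+15·3·11=1155; k=2: 900+0+15·20·11=4200 → min 1155 | M2..M4: k=2: 0+4400+3·20·20=5600; k=3: 660+0+3·11·20=1320 → min 1320.
Length 4: M1..M4: k=1: 0+1320+15·3·20=2220; k=2: 900+4400+15·20·20=11300; k=3: 1155+0+15·11·20=4455 → min 2220.
Optimal order: (M1·((M2·M3)·M4)) with cost 2220.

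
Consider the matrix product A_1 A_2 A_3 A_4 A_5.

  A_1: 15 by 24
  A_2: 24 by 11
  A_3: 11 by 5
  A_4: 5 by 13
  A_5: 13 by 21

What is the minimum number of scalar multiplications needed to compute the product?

Adjacent pairs: A_1A_2 = 15·24·11 = 3960; A_2A_3 = 24·11·5 = 1320; A_3A_4 = 11·5·13 = 715; A_4A_5 = 5·13·21 = 1365.
Length 3: A_1..A_3: k=1: 0+1320+15·24·5=3120; k=2: 3960+0+15·11·5=4785 → min 3120 | A_2..A_4: k=2: 0+715+24·11·13=4147; k=3: 1320+0+24·5·13=2880 → min 2880 | A_3..A_5: k=3: 0+1365+11·5·21=2520; k=4: 715+0+11·13·21=3718 → min 2520.
Length 4: A_1..A_4: k=1: 0+2880+15·24·13=7560; k=2: 3960+715+15·11·13=6820; k=3: 3120+0+15·5·13=4095 → min 4095 | A_2..A_5: k=2: 0+2520+24·11·21=8064; k=3: 1320+1365+24·5·21=5205; k=4: 2880+0+24·13·21=9432 → min 5205.
Length 5: A_1..A_5: k=1: 0+5205+15·24·21=12765; k=2: 3960+2520+15·11·21=9945; k=3: 3120+1365+15·5·21=6060; k=4: 4095+0+15·13·21=8190 → min 6060.
Optimal order: ((A_1 (A_2 A_3)) (A_4 A_5)) with cost 6060.

6060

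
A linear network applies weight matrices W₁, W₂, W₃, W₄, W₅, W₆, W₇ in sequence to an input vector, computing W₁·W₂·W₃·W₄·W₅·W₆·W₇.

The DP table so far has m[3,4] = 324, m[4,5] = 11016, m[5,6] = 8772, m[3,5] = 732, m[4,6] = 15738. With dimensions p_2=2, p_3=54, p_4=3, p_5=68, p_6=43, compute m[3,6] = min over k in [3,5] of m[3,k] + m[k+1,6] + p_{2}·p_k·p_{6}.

6580

m[3,6] = min over k∈[3,5] of m[3,k]+m[k+1,6]+p_{2}·p_k·p_{6}.
k=3: 0 + 15738 + 2·54·43 = 20382; k=4: 324 + 8772 + 2·3·43 = 9354; k=5: 732 + 0 + 2·68·43 = 6580.
Minimum: 6580 at k=5.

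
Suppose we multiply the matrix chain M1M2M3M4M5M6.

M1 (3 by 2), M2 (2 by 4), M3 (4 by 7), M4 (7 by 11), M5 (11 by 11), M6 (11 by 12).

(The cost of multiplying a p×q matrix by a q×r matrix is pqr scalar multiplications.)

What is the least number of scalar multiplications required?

Adjacent pairs: M1M2 = 3·2·4 = 24; M2M3 = 2·4·7 = 56; M3M4 = 4·7·11 = 308; M4M5 = 7·11·11 = 847; M5M6 = 11·11·12 = 1452.
Length 3: M1..M3: k=1: 0+56+3·2·7=98; k=2: 24+0+3·4·7=108 → min 98 | M2..M4: k=2: 0+308+2·4·11=396; k=3: 56+0+2·7·11=210 → min 210 | M3..M5: k=3: 0+847+4·7·11=1155; k=4: 308+0+4·11·11=792 → min 792 | M4..M6: k=4: 0+1452+7·11·12=2376; k=5: 847+0+7·11·12=1771 → min 1771.
Length 4: M1..M4: k=1: 0+210+3·2·11=276; k=2: 24+308+3·4·11=464; k=3: 98+0+3·7·11=329 → min 276 | M2..M5: k=2: 0+792+2·4·11=880; k=3: 56+847+2·7·11=1057; k=4: 210+0+2·11·11=452 → min 452 | M3..M6: k=3: 0+1771+4·7·12=2107; k=4: 308+1452+4·11·12=2288; k=5: 792+0+4·11·12=1320 → min 1320.
Length 5: M1..M5: k=1: 0+452+3·2·11=518; k=2: 24+792+3·4·11=948; k=3: 98+847+3·7·11=1176; k=4: 276+0+3·11·11=639 → min 518 | M2..M6: k=2: 0+1320+2·4·12=1416; k=3: 56+1771+2·7·12=1995; k=4: 210+1452+2·11·12=1926; k=5: 452+0+2·11·12=716 → min 716.
Length 6: M1..M6: k=1: 0+716+3·2·12=788; k=2: 24+1320+3·4·12=1488; k=3: 98+1771+3·7·12=2121; k=4: 276+1452+3·11·12=2124; k=5: 518+0+3·11·12=914 → min 788.
Optimal order: (M1((((M2M3)M4)M5)M6)) with cost 788.

788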